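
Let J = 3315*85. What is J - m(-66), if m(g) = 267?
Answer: 281508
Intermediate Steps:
J = 281775
J - m(-66) = 281775 - 1*267 = 281775 - 267 = 281508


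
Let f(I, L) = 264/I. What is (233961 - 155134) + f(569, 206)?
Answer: 44852827/569 ≈ 78828.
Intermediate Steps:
(233961 - 155134) + f(569, 206) = (233961 - 155134) + 264/569 = 78827 + 264*(1/569) = 78827 + 264/569 = 44852827/569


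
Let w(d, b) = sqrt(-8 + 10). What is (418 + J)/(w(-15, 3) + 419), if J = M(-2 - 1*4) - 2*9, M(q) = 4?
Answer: 169276/175559 - 404*sqrt(2)/175559 ≈ 0.96096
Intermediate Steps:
w(d, b) = sqrt(2)
J = -14 (J = 4 - 2*9 = 4 - 18 = -14)
(418 + J)/(w(-15, 3) + 419) = (418 - 14)/(sqrt(2) + 419) = 404/(419 + sqrt(2))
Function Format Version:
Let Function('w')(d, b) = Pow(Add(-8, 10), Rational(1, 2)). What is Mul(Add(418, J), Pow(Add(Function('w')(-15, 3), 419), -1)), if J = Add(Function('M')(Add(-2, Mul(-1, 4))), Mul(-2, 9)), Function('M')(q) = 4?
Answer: Add(Rational(169276, 175559), Mul(Rational(-404, 175559), Pow(2, Rational(1, 2)))) ≈ 0.96096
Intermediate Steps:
Function('w')(d, b) = Pow(2, Rational(1, 2))
J = -14 (J = Add(4, Mul(-2, 9)) = Add(4, -18) = -14)
Mul(Add(418, J), Pow(Add(Function('w')(-15, 3), 419), -1)) = Mul(Add(418, -14), Pow(Add(Pow(2, Rational(1, 2)), 419), -1)) = Mul(404, Pow(Add(419, Pow(2, Rational(1, 2))), -1))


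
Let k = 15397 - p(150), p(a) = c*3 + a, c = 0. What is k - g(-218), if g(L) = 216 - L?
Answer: 14813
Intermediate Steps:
p(a) = a (p(a) = 0*3 + a = 0 + a = a)
k = 15247 (k = 15397 - 1*150 = 15397 - 150 = 15247)
k - g(-218) = 15247 - (216 - 1*(-218)) = 15247 - (216 + 218) = 15247 - 1*434 = 15247 - 434 = 14813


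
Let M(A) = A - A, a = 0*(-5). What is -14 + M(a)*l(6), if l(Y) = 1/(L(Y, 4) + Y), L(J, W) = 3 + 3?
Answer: -14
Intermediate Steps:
L(J, W) = 6
l(Y) = 1/(6 + Y)
a = 0
M(A) = 0
-14 + M(a)*l(6) = -14 + 0/(6 + 6) = -14 + 0/12 = -14 + 0*(1/12) = -14 + 0 = -14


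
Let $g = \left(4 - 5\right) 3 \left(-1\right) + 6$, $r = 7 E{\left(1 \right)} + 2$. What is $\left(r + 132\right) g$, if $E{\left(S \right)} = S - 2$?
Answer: $1143$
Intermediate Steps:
$E{\left(S \right)} = -2 + S$
$r = -5$ ($r = 7 \left(-2 + 1\right) + 2 = 7 \left(-1\right) + 2 = -7 + 2 = -5$)
$g = 9$ ($g = \left(-1\right) 3 \left(-1\right) + 6 = \left(-3\right) \left(-1\right) + 6 = 3 + 6 = 9$)
$\left(r + 132\right) g = \left(-5 + 132\right) 9 = 127 \cdot 9 = 1143$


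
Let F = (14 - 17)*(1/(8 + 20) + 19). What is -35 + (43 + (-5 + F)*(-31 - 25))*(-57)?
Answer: -200732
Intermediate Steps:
F = -1599/28 (F = -3*(1/28 + 19) = -3*533/28 = -1599/28 ≈ -57.107)
-35 + (43 + (-5 + F)*(-31 - 25))*(-57) = -35 + (43 + (-5 - 1599/28)*(-31 - 25))*(-57) = -35 + (43 - 1739/28*(-56))*(-57) = -35 + (43 + 3478)*(-57) = -35 + 3521*(-57) = -35 - 200697 = -200732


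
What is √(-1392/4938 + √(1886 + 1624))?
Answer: √(-190936 + 2031987*√390)/823 ≈ 7.6788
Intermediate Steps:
√(-1392/4938 + √(1886 + 1624)) = √(-1392*1/4938 + √3510) = √(-232/823 + 3*√390)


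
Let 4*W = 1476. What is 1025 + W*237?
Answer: 88478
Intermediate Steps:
W = 369 (W = (1/4)*1476 = 369)
1025 + W*237 = 1025 + 369*237 = 1025 + 87453 = 88478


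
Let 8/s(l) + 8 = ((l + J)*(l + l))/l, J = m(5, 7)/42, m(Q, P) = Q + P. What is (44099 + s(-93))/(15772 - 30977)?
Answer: -5970999/2058757 ≈ -2.9003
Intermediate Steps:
m(Q, P) = P + Q
J = 2/7 (J = (7 + 5)/42 = 12*(1/42) = 2/7 ≈ 0.28571)
s(l) = 8/(-52/7 + 2*l) (s(l) = 8/(-8 + ((l + 2/7)*(l + l))/l) = 8/(-8 + ((2/7 + l)*(2*l))/l) = 8/(-8 + (2*l*(2/7 + l))/l) = 8/(-8 + (4/7 + 2*l)) = 8/(-52/7 + 2*l))
(44099 + s(-93))/(15772 - 30977) = (44099 + 28/(-26 + 7*(-93)))/(15772 - 30977) = (44099 + 28/(-26 - 651))/(-15205) = (44099 + 28/(-677))*(-1/15205) = (44099 + 28*(-1/677))*(-1/15205) = (44099 - 28/677)*(-1/15205) = (29854995/677)*(-1/15205) = -5970999/2058757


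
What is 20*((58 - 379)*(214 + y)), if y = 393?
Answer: -3896940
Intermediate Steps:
20*((58 - 379)*(214 + y)) = 20*((58 - 379)*(214 + 393)) = 20*(-321*607) = 20*(-194847) = -3896940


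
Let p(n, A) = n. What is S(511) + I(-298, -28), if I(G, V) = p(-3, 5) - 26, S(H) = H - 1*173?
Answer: 309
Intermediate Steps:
S(H) = -173 + H (S(H) = H - 173 = -173 + H)
I(G, V) = -29 (I(G, V) = -3 - 26 = -29)
S(511) + I(-298, -28) = (-173 + 511) - 29 = 338 - 29 = 309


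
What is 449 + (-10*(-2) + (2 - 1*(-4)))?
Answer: 475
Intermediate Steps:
449 + (-10*(-2) + (2 - 1*(-4))) = 449 + (20 + (2 + 4)) = 449 + (20 + 6) = 449 + 26 = 475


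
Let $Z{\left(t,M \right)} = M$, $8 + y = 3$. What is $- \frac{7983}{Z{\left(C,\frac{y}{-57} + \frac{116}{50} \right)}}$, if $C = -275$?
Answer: $- \frac{11375775}{3431} \approx -3315.6$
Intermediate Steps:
$y = -5$ ($y = -8 + 3 = -5$)
$- \frac{7983}{Z{\left(C,\frac{y}{-57} + \frac{116}{50} \right)}} = - \frac{7983}{- \frac{5}{-57} + \frac{116}{50}} = - \frac{7983}{\left(-5\right) \left(- \frac{1}{57}\right) + 116 \cdot \frac{1}{50}} = - \frac{7983}{\frac{5}{57} + \frac{58}{25}} = - \frac{7983}{\frac{3431}{1425}} = \left(-7983\right) \frac{1425}{3431} = - \frac{11375775}{3431}$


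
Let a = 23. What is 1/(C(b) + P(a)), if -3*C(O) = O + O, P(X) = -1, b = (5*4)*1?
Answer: -3/43 ≈ -0.069767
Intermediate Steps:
b = 20 (b = 20*1 = 20)
C(O) = -2*O/3 (C(O) = -(O + O)/3 = -2*O/3)
1/(C(b) + P(a)) = 1/(-⅔*20 - 1) = 1/(-40/3 - 1) = 1/(-43/3) = -3/43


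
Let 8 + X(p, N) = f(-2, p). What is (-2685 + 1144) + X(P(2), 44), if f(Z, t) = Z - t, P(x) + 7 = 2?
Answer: -1546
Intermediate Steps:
P(x) = -5 (P(x) = -7 + 2 = -5)
X(p, N) = -10 - p (X(p, N) = -8 + (-2 - p) = -10 - p)
(-2685 + 1144) + X(P(2), 44) = (-2685 + 1144) + (-10 - 1*(-5)) = -1541 + (-10 + 5) = -1541 - 5 = -1546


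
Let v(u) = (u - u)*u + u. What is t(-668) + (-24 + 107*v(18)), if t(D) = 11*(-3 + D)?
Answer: -5479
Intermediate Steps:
v(u) = u (v(u) = 0*u + u = 0 + u = u)
t(D) = -33 + 11*D
t(-668) + (-24 + 107*v(18)) = (-33 + 11*(-668)) + (-24 + 107*18) = (-33 - 7348) + (-24 + 1926) = -7381 + 1902 = -5479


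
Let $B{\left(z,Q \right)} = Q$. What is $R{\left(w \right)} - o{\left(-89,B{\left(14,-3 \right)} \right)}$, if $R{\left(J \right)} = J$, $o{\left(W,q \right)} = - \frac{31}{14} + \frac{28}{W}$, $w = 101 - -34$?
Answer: $\frac{171361}{1246} \approx 137.53$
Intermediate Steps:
$w = 135$ ($w = 101 + 34 = 135$)
$o{\left(W,q \right)} = - \frac{31}{14} + \frac{28}{W}$ ($o{\left(W,q \right)} = \left(-31\right) \frac{1}{14} + \frac{28}{W} = - \frac{31}{14} + \frac{28}{W}$)
$R{\left(w \right)} - o{\left(-89,B{\left(14,-3 \right)} \right)} = 135 - \left(- \frac{31}{14} + \frac{28}{-89}\right) = 135 - \left(- \frac{31}{14} + 28 \left(- \frac{1}{89}\right)\right) = 135 - \left(- \frac{31}{14} - \frac{28}{89}\right) = 135 - - \frac{3151}{1246} = 135 + \frac{3151}{1246} = \frac{171361}{1246}$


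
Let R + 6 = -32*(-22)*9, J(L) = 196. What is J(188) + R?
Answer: 6526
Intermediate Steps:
R = 6330 (R = -6 - 32*(-22)*9 = -6 + 704*9 = -6 + 6336 = 6330)
J(188) + R = 196 + 6330 = 6526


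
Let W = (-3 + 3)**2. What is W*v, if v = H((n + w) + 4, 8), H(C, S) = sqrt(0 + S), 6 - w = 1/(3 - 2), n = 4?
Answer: 0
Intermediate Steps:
w = 5 (w = 6 - 1/(3 - 2) = 6 - 1/1 = 6 - 1*1 = 6 - 1 = 5)
W = 0 (W = 0**2 = 0)
H(C, S) = sqrt(S)
v = 2*sqrt(2) (v = sqrt(8) = 2*sqrt(2) ≈ 2.8284)
W*v = 0*(2*sqrt(2)) = 0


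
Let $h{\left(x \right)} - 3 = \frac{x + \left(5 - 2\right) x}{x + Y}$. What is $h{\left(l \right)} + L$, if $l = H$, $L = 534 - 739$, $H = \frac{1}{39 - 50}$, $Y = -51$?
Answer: $- \frac{56760}{281} \approx -201.99$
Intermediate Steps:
$H = - \frac{1}{11}$ ($H = \frac{1}{-11} = - \frac{1}{11} \approx -0.090909$)
$L = -205$
$l = - \frac{1}{11} \approx -0.090909$
$h{\left(x \right)} = 3 + \frac{4 x}{-51 + x}$ ($h{\left(x \right)} = 3 + \frac{x + \left(5 - 2\right) x}{x - 51} = 3 + \frac{x + 3 x}{-51 + x} = 3 + \frac{4 x}{-51 + x}$)
$h{\left(l \right)} + L = \frac{-153 + 7 \left(- \frac{1}{11}\right)}{-51 - \frac{1}{11}} - 205 = \frac{-153 - \frac{7}{11}}{- \frac{562}{11}} - 205 = \left(- \frac{11}{562}\right) \left(- \frac{1690}{11}\right) - 205 = \frac{845}{281} - 205 = - \frac{56760}{281}$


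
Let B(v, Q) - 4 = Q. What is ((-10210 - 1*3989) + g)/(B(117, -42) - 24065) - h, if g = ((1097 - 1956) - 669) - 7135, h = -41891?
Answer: 1009721635/24103 ≈ 41892.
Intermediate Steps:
B(v, Q) = 4 + Q
g = -8663 (g = (-859 - 669) - 7135 = -1528 - 7135 = -8663)
((-10210 - 1*3989) + g)/(B(117, -42) - 24065) - h = ((-10210 - 1*3989) - 8663)/((4 - 42) - 24065) - 1*(-41891) = ((-10210 - 3989) - 8663)/(-38 - 24065) + 41891 = (-14199 - 8663)/(-24103) + 41891 = -22862*(-1/24103) + 41891 = 22862/24103 + 41891 = 1009721635/24103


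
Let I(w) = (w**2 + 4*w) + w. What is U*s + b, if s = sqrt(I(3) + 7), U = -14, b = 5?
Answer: 5 - 14*sqrt(31) ≈ -72.949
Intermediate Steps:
I(w) = w**2 + 5*w
s = sqrt(31) (s = sqrt(3*(5 + 3) + 7) = sqrt(3*8 + 7) = sqrt(24 + 7) = sqrt(31) ≈ 5.5678)
U*s + b = -14*sqrt(31) + 5 = 5 - 14*sqrt(31)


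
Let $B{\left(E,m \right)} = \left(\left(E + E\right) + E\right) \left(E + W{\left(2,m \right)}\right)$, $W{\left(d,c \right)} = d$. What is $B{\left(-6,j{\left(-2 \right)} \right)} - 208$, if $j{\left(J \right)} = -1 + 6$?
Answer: $-136$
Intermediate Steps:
$j{\left(J \right)} = 5$
$B{\left(E,m \right)} = 3 E \left(2 + E\right)$ ($B{\left(E,m \right)} = \left(\left(E + E\right) + E\right) \left(E + 2\right) = \left(2 E + E\right) \left(2 + E\right) = 3 E \left(2 + E\right)$)
$B{\left(-6,j{\left(-2 \right)} \right)} - 208 = 3 \left(-6\right) \left(2 - 6\right) - 208 = 3 \left(-6\right) \left(-4\right) - 208 = 72 - 208 = -136$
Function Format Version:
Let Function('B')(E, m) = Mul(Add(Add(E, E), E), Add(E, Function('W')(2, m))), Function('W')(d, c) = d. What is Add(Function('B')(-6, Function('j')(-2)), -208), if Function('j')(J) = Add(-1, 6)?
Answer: -136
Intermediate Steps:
Function('j')(J) = 5
Function('B')(E, m) = Mul(3, E, Add(2, E)) (Function('B')(E, m) = Mul(Add(Add(E, E), E), Add(E, 2)) = Mul(Add(Mul(2, E), E), Add(2, E)) = Mul(Mul(3, E), Add(2, E)) = Mul(3, E, Add(2, E)))
Add(Function('B')(-6, Function('j')(-2)), -208) = Add(Mul(3, -6, Add(2, -6)), -208) = Add(Mul(3, -6, -4), -208) = Add(72, -208) = -136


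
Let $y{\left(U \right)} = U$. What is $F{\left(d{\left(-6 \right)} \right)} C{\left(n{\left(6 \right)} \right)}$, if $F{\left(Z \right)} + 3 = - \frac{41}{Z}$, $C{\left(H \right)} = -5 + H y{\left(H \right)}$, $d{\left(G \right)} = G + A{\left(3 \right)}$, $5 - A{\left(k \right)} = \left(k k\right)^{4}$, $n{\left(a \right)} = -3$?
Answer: $- \frac{39290}{3281} \approx -11.975$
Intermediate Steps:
$A{\left(k \right)} = 5 - k^{8}$ ($A{\left(k \right)} = 5 - \left(k k\right)^{4} = 5 - \left(k^{2}\right)^{4} = 5 - k^{8}$)
$d{\left(G \right)} = -6556 + G$ ($d{\left(G \right)} = G + \left(5 - 3^{8}\right) = G + \left(5 - 6561\right) = G - 6556 = -6556 + G$)
$C{\left(H \right)} = -5 + H^{2}$ ($C{\left(H \right)} = -5 + H H = -5 + H^{2}$)
$F{\left(Z \right)} = -3 - \frac{41}{Z}$
$F{\left(d{\left(-6 \right)} \right)} C{\left(n{\left(6 \right)} \right)} = \left(-3 - \frac{41}{-6556 - 6}\right) \left(-5 + \left(-3\right)^{2}\right) = \left(-3 - \frac{41}{-6562}\right) \left(-5 + 9\right) = \left(-3 - - \frac{41}{6562}\right) 4 = \left(-3 + \frac{41}{6562}\right) 4 = \left(- \frac{19645}{6562}\right) 4 = - \frac{39290}{3281}$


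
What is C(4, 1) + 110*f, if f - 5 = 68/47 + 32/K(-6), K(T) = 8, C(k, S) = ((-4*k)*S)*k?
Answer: 51002/47 ≈ 1085.1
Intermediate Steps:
C(k, S) = -4*S*k² (C(k, S) = (-4*S*k)*k = -4*S*k²)
f = 491/47 (f = 5 + (68/47 + 32/8) = 5 + (68*(1/47) + 32*(⅛)) = 5 + (68/47 + 4) = 5 + 256/47 = 491/47 ≈ 10.447)
C(4, 1) + 110*f = -4*1*4² + 110*(491/47) = -4*1*16 + 54010/47 = -64 + 54010/47 = 51002/47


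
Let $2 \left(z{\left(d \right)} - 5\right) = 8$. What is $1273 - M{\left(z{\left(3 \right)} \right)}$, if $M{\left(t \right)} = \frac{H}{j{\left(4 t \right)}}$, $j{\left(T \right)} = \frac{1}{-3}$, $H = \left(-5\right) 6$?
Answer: $1183$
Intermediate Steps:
$z{\left(d \right)} = 9$ ($z{\left(d \right)} = 5 + \frac{1}{2} \cdot 8 = 5 + 4 = 9$)
$H = -30$
$j{\left(T \right)} = - \frac{1}{3}$
$M{\left(t \right)} = 90$ ($M{\left(t \right)} = - \frac{30}{- \frac{1}{3}} = \left(-30\right) \left(-3\right) = 90$)
$1273 - M{\left(z{\left(3 \right)} \right)} = 1273 - 90 = 1183$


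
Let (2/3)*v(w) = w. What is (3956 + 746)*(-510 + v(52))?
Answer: -2031264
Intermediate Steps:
v(w) = 3*w/2
(3956 + 746)*(-510 + v(52)) = (3956 + 746)*(-510 + (3/2)*52) = 4702*(-510 + 78) = 4702*(-432) = -2031264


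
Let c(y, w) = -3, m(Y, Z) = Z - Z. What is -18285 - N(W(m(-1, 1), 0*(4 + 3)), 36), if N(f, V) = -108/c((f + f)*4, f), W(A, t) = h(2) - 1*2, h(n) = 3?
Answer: -18321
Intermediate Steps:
m(Y, Z) = 0
W(A, t) = 1 (W(A, t) = 3 - 1*2 = 3 - 2 = 1)
N(f, V) = 36 (N(f, V) = -108/(-3) = -108*(-⅓) = 36)
-18285 - N(W(m(-1, 1), 0*(4 + 3)), 36) = -18285 - 1*36 = -18285 - 36 = -18321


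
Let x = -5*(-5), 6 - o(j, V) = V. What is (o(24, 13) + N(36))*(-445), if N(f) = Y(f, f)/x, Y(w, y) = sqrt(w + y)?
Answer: 3115 - 534*sqrt(2)/5 ≈ 2964.0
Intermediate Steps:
o(j, V) = 6 - V
x = 25
N(f) = sqrt(2)*sqrt(f)/25 (N(f) = sqrt(f + f)/25 = sqrt(2*f)*(1/25) = (sqrt(2)*sqrt(f))*(1/25) = sqrt(2)*sqrt(f)/25)
(o(24, 13) + N(36))*(-445) = ((6 - 1*13) + sqrt(2)*sqrt(36)/25)*(-445) = ((6 - 13) + (1/25)*sqrt(2)*6)*(-445) = (-7 + 6*sqrt(2)/25)*(-445) = 3115 - 534*sqrt(2)/5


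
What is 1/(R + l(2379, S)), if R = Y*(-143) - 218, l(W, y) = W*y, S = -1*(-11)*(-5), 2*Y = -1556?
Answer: -1/19809 ≈ -5.0482e-5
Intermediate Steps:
Y = -778 (Y = (½)*(-1556) = -778)
S = -55 (S = 11*(-5) = -55)
R = 111036 (R = -778*(-143) - 218 = 111254 - 218 = 111036)
1/(R + l(2379, S)) = 1/(111036 + 2379*(-55)) = 1/(111036 - 130845) = 1/(-19809) = -1/19809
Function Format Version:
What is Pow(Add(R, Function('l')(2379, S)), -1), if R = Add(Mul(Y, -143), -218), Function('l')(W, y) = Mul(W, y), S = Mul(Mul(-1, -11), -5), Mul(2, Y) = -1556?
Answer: Rational(-1, 19809) ≈ -5.0482e-5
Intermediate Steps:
Y = -778 (Y = Mul(Rational(1, 2), -1556) = -778)
S = -55 (S = Mul(11, -5) = -55)
R = 111036 (R = Add(Mul(-778, -143), -218) = Add(111254, -218) = 111036)
Pow(Add(R, Function('l')(2379, S)), -1) = Pow(Add(111036, Mul(2379, -55)), -1) = Pow(Add(111036, -130845), -1) = Pow(-19809, -1) = Rational(-1, 19809)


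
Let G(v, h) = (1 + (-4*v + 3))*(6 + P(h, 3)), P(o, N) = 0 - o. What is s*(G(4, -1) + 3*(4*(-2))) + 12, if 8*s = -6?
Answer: 93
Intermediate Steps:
s = -3/4 (s = (1/8)*(-6) = -3/4 ≈ -0.75000)
P(o, N) = -o
G(v, h) = (4 - 4*v)*(6 - h) (G(v, h) = (1 + (-4*v + 3))*(6 - h) = (1 + (3 - 4*v))*(6 - h) = (4 - 4*v)*(6 - h))
s*(G(4, -1) + 3*(4*(-2))) + 12 = -3*((24 - 24*4 - 4*(-1) + 4*(-1)*4) + 3*(4*(-2)))/4 + 12 = -3*((24 - 96 + 4 - 16) + 3*(-8))/4 + 12 = -3*(-84 - 24)/4 + 12 = -3/4*(-108) + 12 = 81 + 12 = 93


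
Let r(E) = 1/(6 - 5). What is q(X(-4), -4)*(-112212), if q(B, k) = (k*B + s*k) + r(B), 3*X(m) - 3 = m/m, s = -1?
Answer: 37404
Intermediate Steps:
r(E) = 1 (r(E) = 1/1 = 1)
X(m) = 4/3 (X(m) = 1 + (m/m)/3 = 1 + (1/3)*1 = 1 + 1/3 = 4/3)
q(B, k) = 1 - k + B*k (q(B, k) = (k*B - k) + 1 = (B*k - k) + 1 = (-k + B*k) + 1 = 1 - k + B*k)
q(X(-4), -4)*(-112212) = (1 - 1*(-4) + (4/3)*(-4))*(-112212) = (1 + 4 - 16/3)*(-112212) = -1/3*(-112212) = 37404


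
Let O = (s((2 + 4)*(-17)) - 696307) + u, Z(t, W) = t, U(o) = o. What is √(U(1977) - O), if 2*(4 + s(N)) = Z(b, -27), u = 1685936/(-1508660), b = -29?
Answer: √397344359267293690/754330 ≈ 835.65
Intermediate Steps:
u = -421484/377165 (u = 1685936*(-1/1508660) = -421484/377165 ≈ -1.1175)
s(N) = -37/2 (s(N) = -4 + (½)*(-29) = -4 - 29/2 = -37/2)
O = -525260057383/754330 (O = (-37/2 - 696307) - 421484/377165 = -1392651/2 - 421484/377165 = -525260057383/754330 ≈ -6.9633e+5)
√(U(1977) - O) = √(1977 - 1*(-525260057383/754330)) = √(1977 + 525260057383/754330) = √(526751367793/754330) = √397344359267293690/754330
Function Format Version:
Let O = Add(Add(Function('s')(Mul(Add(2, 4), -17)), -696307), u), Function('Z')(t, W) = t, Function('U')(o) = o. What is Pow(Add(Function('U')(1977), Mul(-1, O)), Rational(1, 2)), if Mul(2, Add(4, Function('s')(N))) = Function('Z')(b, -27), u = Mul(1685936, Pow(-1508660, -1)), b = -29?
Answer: Mul(Rational(1, 754330), Pow(397344359267293690, Rational(1, 2))) ≈ 835.65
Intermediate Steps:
u = Rational(-421484, 377165) (u = Mul(1685936, Rational(-1, 1508660)) = Rational(-421484, 377165) ≈ -1.1175)
Function('s')(N) = Rational(-37, 2) (Function('s')(N) = Add(-4, Mul(Rational(1, 2), -29)) = Add(-4, Rational(-29, 2)) = Rational(-37, 2))
O = Rational(-525260057383, 754330) (O = Add(Add(Rational(-37, 2), -696307), Rational(-421484, 377165)) = Add(Rational(-1392651, 2), Rational(-421484, 377165)) = Rational(-525260057383, 754330) ≈ -6.9633e+5)
Pow(Add(Function('U')(1977), Mul(-1, O)), Rational(1, 2)) = Pow(Add(1977, Mul(-1, Rational(-525260057383, 754330))), Rational(1, 2)) = Pow(Add(1977, Rational(525260057383, 754330)), Rational(1, 2)) = Pow(Rational(526751367793, 754330), Rational(1, 2)) = Mul(Rational(1, 754330), Pow(397344359267293690, Rational(1, 2)))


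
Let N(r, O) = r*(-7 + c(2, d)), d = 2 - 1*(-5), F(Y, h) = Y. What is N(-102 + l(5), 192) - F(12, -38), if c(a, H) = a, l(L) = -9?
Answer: 543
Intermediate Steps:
d = 7 (d = 2 + 5 = 7)
N(r, O) = -5*r (N(r, O) = r*(-7 + 2) = r*(-5) = -5*r)
N(-102 + l(5), 192) - F(12, -38) = -5*(-102 - 9) - 1*12 = -5*(-111) - 12 = 555 - 12 = 543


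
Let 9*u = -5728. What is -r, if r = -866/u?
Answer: -3897/2864 ≈ -1.3607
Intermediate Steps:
u = -5728/9 (u = (1/9)*(-5728) = -5728/9 ≈ -636.44)
r = 3897/2864 (r = -866/(-5728/9) = -866*(-9/5728) = 3897/2864 ≈ 1.3607)
-r = -1*3897/2864 = -3897/2864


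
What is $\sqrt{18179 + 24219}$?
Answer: $\sqrt{42398} \approx 205.91$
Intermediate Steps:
$\sqrt{18179 + 24219} = \sqrt{42398}$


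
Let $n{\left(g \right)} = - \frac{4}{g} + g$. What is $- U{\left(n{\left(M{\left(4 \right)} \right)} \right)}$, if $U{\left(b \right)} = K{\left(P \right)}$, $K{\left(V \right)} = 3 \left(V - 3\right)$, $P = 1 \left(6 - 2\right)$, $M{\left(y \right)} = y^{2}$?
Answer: $-3$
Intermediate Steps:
$P = 4$ ($P = 1 \cdot 4 = 4$)
$K{\left(V \right)} = -9 + 3 V$ ($K{\left(V \right)} = 3 \left(-3 + V\right) = -9 + 3 V$)
$n{\left(g \right)} = g - \frac{4}{g}$
$U{\left(b \right)} = 3$ ($U{\left(b \right)} = -9 + 3 \cdot 4 = -9 + 12 = 3$)
$- U{\left(n{\left(M{\left(4 \right)} \right)} \right)} = \left(-1\right) 3 = -3$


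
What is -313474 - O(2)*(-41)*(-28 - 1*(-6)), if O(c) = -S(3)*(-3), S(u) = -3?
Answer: -305356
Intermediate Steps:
O(c) = -9 (O(c) = -1*(-3)*(-3) = 3*(-3) = -9)
-313474 - O(2)*(-41)*(-28 - 1*(-6)) = -313474 - (-9*(-41))*(-28 - 1*(-6)) = -313474 - 369*(-28 + 6) = -313474 - 369*(-22) = -313474 - 1*(-8118) = -313474 + 8118 = -305356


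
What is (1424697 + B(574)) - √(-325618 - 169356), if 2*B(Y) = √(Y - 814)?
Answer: 1424697 - I*√494974 + 2*I*√15 ≈ 1.4247e+6 - 695.8*I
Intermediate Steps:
B(Y) = √(-814 + Y)/2 (B(Y) = √(Y - 814)/2 = √(-814 + Y)/2)
(1424697 + B(574)) - √(-325618 - 169356) = (1424697 + √(-814 + 574)/2) - √(-325618 - 169356) = (1424697 + √(-240)/2) - √(-494974) = (1424697 + (4*I*√15)/2) - I*√494974 = (1424697 + 2*I*√15) - I*√494974 = 1424697 - I*√494974 + 2*I*√15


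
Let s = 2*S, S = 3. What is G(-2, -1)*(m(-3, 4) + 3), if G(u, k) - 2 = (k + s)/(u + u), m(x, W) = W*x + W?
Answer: -15/4 ≈ -3.7500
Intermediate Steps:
m(x, W) = W + W*x
s = 6 (s = 2*3 = 6)
G(u, k) = 2 + (6 + k)/(2*u) (G(u, k) = 2 + (k + 6)/(u + u) = 2 + (6 + k)/((2*u)) = 2 + (6 + k)*(1/(2*u)) = 2 + (6 + k)/(2*u))
G(-2, -1)*(m(-3, 4) + 3) = ((½)*(6 - 1 + 4*(-2))/(-2))*(4*(1 - 3) + 3) = ((½)*(-½)*(6 - 1 - 8))*(4*(-2) + 3) = ((½)*(-½)*(-3))*(-8 + 3) = (¾)*(-5) = -15/4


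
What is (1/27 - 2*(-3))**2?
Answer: 26569/729 ≈ 36.446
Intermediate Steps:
(1/27 - 2*(-3))**2 = (1/27 + 6)**2 = (163/27)**2 = 26569/729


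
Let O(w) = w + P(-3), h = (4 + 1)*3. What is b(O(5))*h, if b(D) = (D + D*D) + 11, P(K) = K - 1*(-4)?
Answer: 795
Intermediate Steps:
P(K) = 4 + K (P(K) = K + 4 = 4 + K)
h = 15 (h = 5*3 = 15)
O(w) = 1 + w (O(w) = w + (4 - 3) = w + 1 = 1 + w)
b(D) = 11 + D + D² (b(D) = (D + D²) + 11 = 11 + D + D²)
b(O(5))*h = (11 + (1 + 5) + (1 + 5)²)*15 = (11 + 6 + 6²)*15 = (11 + 6 + 36)*15 = 53*15 = 795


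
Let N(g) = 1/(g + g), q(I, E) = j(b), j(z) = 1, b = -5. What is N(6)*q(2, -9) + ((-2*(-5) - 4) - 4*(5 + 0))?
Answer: -167/12 ≈ -13.917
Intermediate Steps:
q(I, E) = 1
N(g) = 1/(2*g)
N(6)*q(2, -9) + ((-2*(-5) - 4) - 4*(5 + 0)) = ((½)/6)*1 + ((-2*(-5) - 4) - 4*(5 + 0)) = ((½)*(⅙))*1 + ((10 - 4) - 4*5) = (1/12)*1 + (6 - 20) = 1/12 - 14 = -167/12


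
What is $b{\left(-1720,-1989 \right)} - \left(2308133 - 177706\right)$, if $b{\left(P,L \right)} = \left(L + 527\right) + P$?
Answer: $-2133609$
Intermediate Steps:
$b{\left(P,L \right)} = 527 + L + P$ ($b{\left(P,L \right)} = \left(527 + L\right) + P = 527 + L + P$)
$b{\left(-1720,-1989 \right)} - \left(2308133 - 177706\right) = \left(527 - 1989 - 1720\right) - \left(2308133 - 177706\right) = -3182 - \left(2308133 - 177706\right) = -3182 - 2130427 = -2133609$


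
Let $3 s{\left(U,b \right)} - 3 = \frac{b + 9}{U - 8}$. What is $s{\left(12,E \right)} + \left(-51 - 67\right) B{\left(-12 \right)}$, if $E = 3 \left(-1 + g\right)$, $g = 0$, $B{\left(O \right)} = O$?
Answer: $\frac{2835}{2} \approx 1417.5$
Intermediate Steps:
$E = -3$ ($E = 3 \left(-1 + 0\right) = 3 \left(-1\right) = -3$)
$s{\left(U,b \right)} = 1 + \frac{9 + b}{3 \left(-8 + U\right)}$ ($s{\left(U,b \right)} = 1 + \frac{\left(b + 9\right) \frac{1}{U - 8}}{3} = 1 + \frac{\left(9 + b\right) \frac{1}{-8 + U}}{3} = 1 + \frac{\frac{1}{-8 + U} \left(9 + b\right)}{3} = 1 + \frac{9 + b}{3 \left(-8 + U\right)}$)
$s{\left(12,E \right)} + \left(-51 - 67\right) B{\left(-12 \right)} = \frac{-5 + 12 + \frac{1}{3} \left(-3\right)}{-8 + 12} + \left(-51 - 67\right) \left(-12\right) = \frac{-5 + 12 - 1}{4} + \left(-51 - 67\right) \left(-12\right) = \frac{1}{4} \cdot 6 - -1416 = \frac{3}{2} + 1416 = \frac{2835}{2}$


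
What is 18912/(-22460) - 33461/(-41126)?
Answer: -6560213/230922490 ≈ -0.028409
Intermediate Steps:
18912/(-22460) - 33461/(-41126) = 18912*(-1/22460) - 33461*(-1/41126) = -4728/5615 + 33461/41126 = -6560213/230922490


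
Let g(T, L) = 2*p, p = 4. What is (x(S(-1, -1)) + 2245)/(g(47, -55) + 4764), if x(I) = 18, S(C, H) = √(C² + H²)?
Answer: 2263/4772 ≈ 0.47422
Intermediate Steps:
g(T, L) = 8 (g(T, L) = 2*4 = 8)
(x(S(-1, -1)) + 2245)/(g(47, -55) + 4764) = (18 + 2245)/(8 + 4764) = 2263/4772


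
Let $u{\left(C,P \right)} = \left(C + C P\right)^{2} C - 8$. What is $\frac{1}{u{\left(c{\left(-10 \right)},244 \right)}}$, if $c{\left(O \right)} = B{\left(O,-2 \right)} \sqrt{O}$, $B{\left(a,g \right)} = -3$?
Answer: $- \frac{1}{328323431953133} - \frac{8103375 i \sqrt{10}}{1313293727812532} \approx -3.0458 \cdot 10^{-15} - 1.9512 \cdot 10^{-8} i$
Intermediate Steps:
$c{\left(O \right)} = - 3 \sqrt{O}$
$u{\left(C,P \right)} = -8 + C \left(C + C P\right)^{2}$ ($u{\left(C,P \right)} = C \left(C + C P\right)^{2} - 8 = -8 + C \left(C + C P\right)^{2}$)
$\frac{1}{u{\left(c{\left(-10 \right)},244 \right)}} = \frac{1}{-8 + \left(- 3 \sqrt{-10}\right)^{3} \left(1 + 244\right)^{2}} = \frac{1}{-8 + \left(- 3 i \sqrt{10}\right)^{3} \cdot 245^{2}} = \frac{1}{-8 + \left(- 3 i \sqrt{10}\right)^{3} \cdot 60025} = \frac{1}{-8 + 270 i \sqrt{10} \cdot 60025} = \frac{1}{-8 + 16206750 i \sqrt{10}}$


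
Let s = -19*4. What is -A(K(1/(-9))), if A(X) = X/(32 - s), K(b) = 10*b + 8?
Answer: -31/486 ≈ -0.063786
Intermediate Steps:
s = -76
K(b) = 8 + 10*b
A(X) = X/108 (A(X) = X/(32 - 1*(-76)) = X/(32 + 76) = X/108)
-A(K(1/(-9))) = -(8 + 10*(1/(-9)))/108 = -(8 + 10*(1*(-⅑)))/108 = -(8 + 10*(-⅑))/108 = -(8 - 10/9)/108 = -62/(108*9) = -1*31/486 = -31/486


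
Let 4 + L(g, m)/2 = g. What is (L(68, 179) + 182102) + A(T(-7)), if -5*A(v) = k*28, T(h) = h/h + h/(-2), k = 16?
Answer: 910702/5 ≈ 1.8214e+5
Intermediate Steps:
L(g, m) = -8 + 2*g
T(h) = 1 - h/2 (T(h) = 1 + h*(-1/2) = 1 - h/2)
A(v) = -448/5 (A(v) = -16*28/5 = -1/5*448 = -448/5)
(L(68, 179) + 182102) + A(T(-7)) = ((-8 + 2*68) + 182102) - 448/5 = ((-8 + 136) + 182102) - 448/5 = (128 + 182102) - 448/5 = 182230 - 448/5 = 910702/5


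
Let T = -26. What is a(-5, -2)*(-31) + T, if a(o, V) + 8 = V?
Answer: 284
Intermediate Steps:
a(o, V) = -8 + V
a(-5, -2)*(-31) + T = (-8 - 2)*(-31) - 26 = -10*(-31) - 26 = 310 - 26 = 284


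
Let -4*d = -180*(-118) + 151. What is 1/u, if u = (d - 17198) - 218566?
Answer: -4/964447 ≈ -4.1475e-6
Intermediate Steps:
d = -21391/4 (d = -(-180*(-118) + 151)/4 = -(21240 + 151)/4 = -1/4*21391 = -21391/4 ≈ -5347.8)
u = -964447/4 (u = (-21391/4 - 17198) - 218566 = -90183/4 - 218566 = -964447/4 ≈ -2.4111e+5)
1/u = 1/(-964447/4) = -4/964447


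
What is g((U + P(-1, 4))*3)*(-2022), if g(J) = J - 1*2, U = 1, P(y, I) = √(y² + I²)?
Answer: -2022 - 6066*√17 ≈ -27033.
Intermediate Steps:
P(y, I) = √(I² + y²)
g(J) = -2 + J (g(J) = J - 2 = -2 + J)
g((U + P(-1, 4))*3)*(-2022) = (-2 + (1 + √(4² + (-1)²))*3)*(-2022) = (-2 + (1 + √(16 + 1))*3)*(-2022) = (-2 + (1 + √17)*3)*(-2022) = (-2 + (3 + 3*√17))*(-2022) = (1 + 3*√17)*(-2022) = -2022 - 6066*√17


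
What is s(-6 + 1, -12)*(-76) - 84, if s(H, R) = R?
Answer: 828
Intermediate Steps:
s(-6 + 1, -12)*(-76) - 84 = -12*(-76) - 84 = 912 - 84 = 828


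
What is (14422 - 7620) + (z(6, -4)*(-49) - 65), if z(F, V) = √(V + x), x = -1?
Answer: 6737 - 49*I*√5 ≈ 6737.0 - 109.57*I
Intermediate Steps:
z(F, V) = √(-1 + V) (z(F, V) = √(V - 1) = √(-1 + V))
(14422 - 7620) + (z(6, -4)*(-49) - 65) = (14422 - 7620) + (√(-1 - 4)*(-49) - 65) = 6802 + (√(-5)*(-49) - 65) = 6802 + ((I*√5)*(-49) - 65) = 6802 + (-49*I*√5 - 65) = 6802 + (-65 - 49*I*√5) = 6737 - 49*I*√5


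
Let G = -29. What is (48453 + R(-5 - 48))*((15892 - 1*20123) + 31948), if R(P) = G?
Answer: 1342168008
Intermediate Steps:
R(P) = -29
(48453 + R(-5 - 48))*((15892 - 1*20123) + 31948) = (48453 - 29)*((15892 - 1*20123) + 31948) = 48424*((15892 - 20123) + 31948) = 48424*(-4231 + 31948) = 48424*27717 = 1342168008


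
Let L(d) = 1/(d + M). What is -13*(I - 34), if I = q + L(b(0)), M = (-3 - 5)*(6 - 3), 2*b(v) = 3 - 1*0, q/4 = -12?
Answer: 47996/45 ≈ 1066.6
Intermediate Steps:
q = -48 (q = 4*(-12) = -48)
b(v) = 3/2 (b(v) = (3 - 1*0)/2 = (3 + 0)/2 = (1/2)*3 = 3/2)
M = -24 (M = -8*3 = -24)
L(d) = 1/(-24 + d) (L(d) = 1/(d - 24) = 1/(-24 + d))
I = -2162/45 (I = -48 + 1/(-24 + 3/2) = -48 + 1/(-45/2) = -48 - 2/45 = -2162/45 ≈ -48.044)
-13*(I - 34) = -13*(-2162/45 - 34) = -13*(-3692/45) = 47996/45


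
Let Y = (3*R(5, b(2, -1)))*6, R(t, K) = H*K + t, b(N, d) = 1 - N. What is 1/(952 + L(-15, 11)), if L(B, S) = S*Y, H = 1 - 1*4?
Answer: 1/2536 ≈ 0.00039432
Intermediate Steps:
H = -3 (H = 1 - 4 = -3)
R(t, K) = t - 3*K (R(t, K) = -3*K + t = t - 3*K)
Y = 144 (Y = (3*(5 - 3*(1 - 1*2)))*6 = (3*(5 - 3*(1 - 2)))*6 = (3*(5 - 3*(-1)))*6 = (3*(5 + 3))*6 = (3*8)*6 = 24*6 = 144)
L(B, S) = 144*S (L(B, S) = S*144 = 144*S)
1/(952 + L(-15, 11)) = 1/(952 + 144*11) = 1/(952 + 1584) = 1/2536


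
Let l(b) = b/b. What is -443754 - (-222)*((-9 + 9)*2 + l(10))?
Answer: -443532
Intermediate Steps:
l(b) = 1
-443754 - (-222)*((-9 + 9)*2 + l(10)) = -443754 - (-222)*((-9 + 9)*2 + 1) = -443754 - (-222)*(0*2 + 1) = -443754 - (-222)*(0 + 1) = -443754 - (-222) = -443754 - 1*(-222) = -443754 + 222 = -443532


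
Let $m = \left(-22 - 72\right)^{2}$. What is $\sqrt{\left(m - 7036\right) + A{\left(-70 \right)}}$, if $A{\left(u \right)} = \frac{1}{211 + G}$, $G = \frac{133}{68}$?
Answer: $\frac{2 \sqrt{10484995403}}{4827} \approx 42.426$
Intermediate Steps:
$G = \frac{133}{68}$ ($G = 133 \cdot \frac{1}{68} = \frac{133}{68} \approx 1.9559$)
$A{\left(u \right)} = \frac{68}{14481}$ ($A{\left(u \right)} = \frac{1}{211 + \frac{133}{68}} = \frac{1}{\frac{14481}{68}} = \frac{68}{14481}$)
$m = 8836$ ($m = \left(-94\right)^{2} = 8836$)
$\sqrt{\left(m - 7036\right) + A{\left(-70 \right)}} = \sqrt{\left(8836 - 7036\right) + \frac{68}{14481}} = \sqrt{1800 + \frac{68}{14481}} = \sqrt{\frac{26065868}{14481}} = \frac{2 \sqrt{10484995403}}{4827}$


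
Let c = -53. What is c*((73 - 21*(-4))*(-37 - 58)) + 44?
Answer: 790539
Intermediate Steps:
c*((73 - 21*(-4))*(-37 - 58)) + 44 = -53*(73 - 21*(-4))*(-37 - 58) + 44 = -53*(73 + 84)*(-95) + 44 = -8321*(-95) + 44 = -53*(-14915) + 44 = 790495 + 44 = 790539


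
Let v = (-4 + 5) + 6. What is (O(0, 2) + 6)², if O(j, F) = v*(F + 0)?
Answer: 400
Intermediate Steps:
v = 7 (v = 1 + 6 = 7)
O(j, F) = 7*F (O(j, F) = 7*(F + 0) = 7*F)
(O(0, 2) + 6)² = (7*2 + 6)² = (14 + 6)² = 20² = 400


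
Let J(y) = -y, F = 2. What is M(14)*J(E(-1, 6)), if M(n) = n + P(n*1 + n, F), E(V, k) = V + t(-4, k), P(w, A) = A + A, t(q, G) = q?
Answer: 90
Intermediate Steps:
P(w, A) = 2*A
E(V, k) = -4 + V (E(V, k) = V - 4 = -4 + V)
M(n) = 4 + n (M(n) = n + 2*2 = n + 4 = 4 + n)
M(14)*J(E(-1, 6)) = (4 + 14)*(-(-4 - 1)) = 18*(-1*(-5)) = 18*5 = 90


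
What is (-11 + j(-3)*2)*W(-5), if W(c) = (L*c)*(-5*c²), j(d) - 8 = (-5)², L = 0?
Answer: 0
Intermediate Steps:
j(d) = 33 (j(d) = 8 + (-5)² = 8 + 25 = 33)
W(c) = 0 (W(c) = (0*c)*(-5*c²) = 0*(-5*c²) = 0)
(-11 + j(-3)*2)*W(-5) = (-11 + 33*2)*0 = (-11 + 66)*0 = 55*0 = 0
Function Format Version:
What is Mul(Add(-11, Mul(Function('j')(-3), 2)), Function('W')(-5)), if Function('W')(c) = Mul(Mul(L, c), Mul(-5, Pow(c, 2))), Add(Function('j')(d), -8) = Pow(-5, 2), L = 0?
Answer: 0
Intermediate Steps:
Function('j')(d) = 33 (Function('j')(d) = Add(8, Pow(-5, 2)) = Add(8, 25) = 33)
Function('W')(c) = 0 (Function('W')(c) = Mul(Mul(0, c), Mul(-5, Pow(c, 2))) = Mul(0, Mul(-5, Pow(c, 2))) = 0)
Mul(Add(-11, Mul(Function('j')(-3), 2)), Function('W')(-5)) = Mul(Add(-11, Mul(33, 2)), 0) = Mul(Add(-11, 66), 0) = Mul(55, 0) = 0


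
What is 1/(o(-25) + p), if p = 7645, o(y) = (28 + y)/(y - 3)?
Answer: 28/214057 ≈ 0.00013081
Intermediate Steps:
o(y) = (28 + y)/(-3 + y)
1/(o(-25) + p) = 1/((28 - 25)/(-3 - 25) + 7645) = 1/(3/(-28) + 7645) = 1/(-1/28*3 + 7645) = 1/(-3/28 + 7645) = 1/(214057/28) = 28/214057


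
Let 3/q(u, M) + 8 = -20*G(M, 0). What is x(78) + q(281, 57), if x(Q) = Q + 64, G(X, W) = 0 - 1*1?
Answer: 569/4 ≈ 142.25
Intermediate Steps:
G(X, W) = -1 (G(X, W) = 0 - 1 = -1)
q(u, M) = ¼ (q(u, M) = 3/(-8 - 20*(-1)) = 3/(-8 + 20) = 3/12 = 3*(1/12) = ¼)
x(Q) = 64 + Q
x(78) + q(281, 57) = (64 + 78) + ¼ = 142 + ¼ = 569/4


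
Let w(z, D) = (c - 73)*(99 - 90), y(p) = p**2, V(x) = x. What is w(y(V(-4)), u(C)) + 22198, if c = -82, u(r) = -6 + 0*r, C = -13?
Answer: 20803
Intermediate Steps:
u(r) = -6 (u(r) = -6 + 0 = -6)
w(z, D) = -1395 (w(z, D) = (-82 - 73)*(99 - 90) = -155*9 = -1395)
w(y(V(-4)), u(C)) + 22198 = -1395 + 22198 = 20803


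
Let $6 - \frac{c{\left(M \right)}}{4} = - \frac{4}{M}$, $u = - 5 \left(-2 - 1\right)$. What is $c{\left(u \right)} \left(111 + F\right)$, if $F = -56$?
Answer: $\frac{4136}{3} \approx 1378.7$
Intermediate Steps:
$u = 15$ ($u = \left(-5\right) \left(-3\right) = 15$)
$c{\left(M \right)} = 24 + \frac{16}{M}$ ($c{\left(M \right)} = 24 - 4 \left(- \frac{4}{M}\right) = 24 + \frac{16}{M}$)
$c{\left(u \right)} \left(111 + F\right) = \left(24 + \frac{16}{15}\right) \left(111 - 56\right) = \left(24 + 16 \cdot \frac{1}{15}\right) 55 = \left(24 + \frac{16}{15}\right) 55 = \frac{376}{15} \cdot 55 = \frac{4136}{3}$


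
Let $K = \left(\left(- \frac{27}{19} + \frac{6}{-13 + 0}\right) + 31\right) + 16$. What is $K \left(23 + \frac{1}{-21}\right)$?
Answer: $\frac{767344}{741} \approx 1035.6$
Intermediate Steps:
$K = \frac{11144}{247}$ ($K = \left(\left(\left(-27\right) \frac{1}{19} + \frac{6}{-13}\right) + 31\right) + 16 = \left(\left(- \frac{27}{19} + 6 \left(- \frac{1}{13}\right)\right) + 31\right) + 16 = \left(\left(- \frac{27}{19} - \frac{6}{13}\right) + 31\right) + 16 = \left(- \frac{465}{247} + 31\right) + 16 = \frac{7192}{247} + 16 = \frac{11144}{247} \approx 45.117$)
$K \left(23 + \frac{1}{-21}\right) = \frac{11144 \left(23 + \frac{1}{-21}\right)}{247} = \frac{11144 \left(23 - \frac{1}{21}\right)}{247} = \frac{11144}{247} \cdot \frac{482}{21} = \frac{767344}{741}$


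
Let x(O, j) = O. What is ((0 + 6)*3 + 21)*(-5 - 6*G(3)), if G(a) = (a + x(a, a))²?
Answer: -8619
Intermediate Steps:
G(a) = 4*a² (G(a) = (a + a)² = (2*a)² = 4*a²)
((0 + 6)*3 + 21)*(-5 - 6*G(3)) = ((0 + 6)*3 + 21)*(-5 - 24*3²) = (6*3 + 21)*(-5 - 24*9) = (18 + 21)*(-5 - 6*36) = 39*(-5 - 216) = 39*(-221) = -8619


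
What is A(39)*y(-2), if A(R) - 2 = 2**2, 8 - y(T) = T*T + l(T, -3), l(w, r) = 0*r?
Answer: 24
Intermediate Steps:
l(w, r) = 0
y(T) = 8 - T**2 (y(T) = 8 - (T*T + 0) = 8 - (T**2 + 0) = 8 - T**2)
A(R) = 6 (A(R) = 2 + 2**2 = 2 + 4 = 6)
A(39)*y(-2) = 6*(8 - 1*(-2)**2) = 6*(8 - 1*4) = 6*(8 - 4) = 6*4 = 24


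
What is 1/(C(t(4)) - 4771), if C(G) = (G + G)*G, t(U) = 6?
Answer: -1/4699 ≈ -0.00021281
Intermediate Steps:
C(G) = 2*G**2 (C(G) = (2*G)*G = 2*G**2)
1/(C(t(4)) - 4771) = 1/(2*6**2 - 4771) = 1/(2*36 - 4771) = 1/(72 - 4771) = 1/(-4699) = -1/4699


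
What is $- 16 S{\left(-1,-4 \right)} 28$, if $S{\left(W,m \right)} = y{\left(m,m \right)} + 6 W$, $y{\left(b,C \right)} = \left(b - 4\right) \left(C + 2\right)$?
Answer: $-4480$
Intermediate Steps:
$y{\left(b,C \right)} = \left(-4 + b\right) \left(2 + C\right)$
$S{\left(W,m \right)} = -8 + m^{2} - 2 m + 6 W$ ($S{\left(W,m \right)} = \left(-8 - 4 m + 2 m + m m\right) + 6 W = \left(-8 - 4 m + 2 m + m^{2}\right) + 6 W = \left(-8 + m^{2} - 2 m\right) + 6 W = -8 + m^{2} - 2 m + 6 W$)
$- 16 S{\left(-1,-4 \right)} 28 = - 16 \left(-8 + \left(-4\right)^{2} - -8 + 6 \left(-1\right)\right) 28 = - 16 \left(-8 + 16 + 8 - 6\right) 28 = \left(-16\right) 10 \cdot 28 = \left(-160\right) 28 = -4480$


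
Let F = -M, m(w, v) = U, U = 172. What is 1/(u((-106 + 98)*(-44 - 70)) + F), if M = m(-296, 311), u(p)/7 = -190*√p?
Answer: 43/403301804 - 665*√57/201650902 ≈ -2.4791e-5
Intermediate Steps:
u(p) = -1330*√p (u(p) = 7*(-190*√p) = -1330*√p)
m(w, v) = 172
M = 172
F = -172 (F = -1*172 = -172)
1/(u((-106 + 98)*(-44 - 70)) + F) = 1/(-1330*4*√57 - 172) = 1/(-5320*√57 - 172) = 1/(-172 - 5320*√57)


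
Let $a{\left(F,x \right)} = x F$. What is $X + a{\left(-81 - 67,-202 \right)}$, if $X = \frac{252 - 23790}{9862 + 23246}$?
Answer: $\frac{164962205}{5518} \approx 29895.0$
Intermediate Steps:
$a{\left(F,x \right)} = F x$
$X = - \frac{3923}{5518}$ ($X = - \frac{23538}{33108} = \left(-23538\right) \frac{1}{33108} = - \frac{3923}{5518} \approx -0.71095$)
$X + a{\left(-81 - 67,-202 \right)} = - \frac{3923}{5518} + \left(-81 - 67\right) \left(-202\right) = - \frac{3923}{5518} - -29896 = - \frac{3923}{5518} + 29896 = \frac{164962205}{5518}$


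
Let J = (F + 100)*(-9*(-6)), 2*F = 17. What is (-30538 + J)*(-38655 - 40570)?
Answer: 1955193775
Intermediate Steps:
F = 17/2 (F = (1/2)*17 = 17/2 ≈ 8.5000)
J = 5859 (J = (17/2 + 100)*(-9*(-6)) = (217/2)*54 = 5859)
(-30538 + J)*(-38655 - 40570) = (-30538 + 5859)*(-38655 - 40570) = -24679*(-79225) = 1955193775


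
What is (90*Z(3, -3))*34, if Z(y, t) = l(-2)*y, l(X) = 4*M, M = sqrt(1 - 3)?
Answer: 36720*I*sqrt(2) ≈ 51930.0*I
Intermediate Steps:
M = I*sqrt(2) (M = sqrt(-2) = I*sqrt(2) ≈ 1.4142*I)
l(X) = 4*I*sqrt(2) (l(X) = 4*(I*sqrt(2)) = 4*I*sqrt(2))
Z(y, t) = 4*I*y*sqrt(2) (Z(y, t) = (4*I*sqrt(2))*y = 4*I*y*sqrt(2))
(90*Z(3, -3))*34 = (90*(4*I*3*sqrt(2)))*34 = (90*(12*I*sqrt(2)))*34 = (1080*I*sqrt(2))*34 = 36720*I*sqrt(2)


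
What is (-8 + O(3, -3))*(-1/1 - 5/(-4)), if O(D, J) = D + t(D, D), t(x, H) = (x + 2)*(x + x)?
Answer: 25/4 ≈ 6.2500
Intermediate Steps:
t(x, H) = 2*x*(2 + x) (t(x, H) = (2 + x)*(2*x) = 2*x*(2 + x))
O(D, J) = D + 2*D*(2 + D)
(-8 + O(3, -3))*(-1/1 - 5/(-4)) = (-8 + 3*(5 + 2*3))*(-1/1 - 5/(-4)) = (-8 + 3*(5 + 6))*(-1*1 - 5*(-1/4)) = (-8 + 3*11)*(-1 + 5/4) = (-8 + 33)*(1/4) = 25*(1/4) = 25/4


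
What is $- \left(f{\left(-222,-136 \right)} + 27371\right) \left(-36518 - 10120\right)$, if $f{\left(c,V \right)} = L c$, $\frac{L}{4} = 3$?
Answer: $1152285066$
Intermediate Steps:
$L = 12$ ($L = 4 \cdot 3 = 12$)
$f{\left(c,V \right)} = 12 c$
$- \left(f{\left(-222,-136 \right)} + 27371\right) \left(-36518 - 10120\right) = - \left(12 \left(-222\right) + 27371\right) \left(-36518 - 10120\right) = - \left(-2664 + 27371\right) \left(-46638\right) = - 24707 \left(-46638\right) = \left(-1\right) \left(-1152285066\right) = 1152285066$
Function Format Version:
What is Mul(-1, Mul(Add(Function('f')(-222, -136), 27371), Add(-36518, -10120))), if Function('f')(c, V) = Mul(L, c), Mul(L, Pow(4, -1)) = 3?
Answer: 1152285066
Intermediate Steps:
L = 12 (L = Mul(4, 3) = 12)
Function('f')(c, V) = Mul(12, c)
Mul(-1, Mul(Add(Function('f')(-222, -136), 27371), Add(-36518, -10120))) = Mul(-1, Mul(Add(Mul(12, -222), 27371), Add(-36518, -10120))) = Mul(-1, Mul(Add(-2664, 27371), -46638)) = Mul(-1, Mul(24707, -46638)) = Mul(-1, -1152285066) = 1152285066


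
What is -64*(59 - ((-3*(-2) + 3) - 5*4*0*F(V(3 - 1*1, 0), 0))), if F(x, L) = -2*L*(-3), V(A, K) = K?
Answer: -3200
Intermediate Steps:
F(x, L) = 6*L
-64*(59 - ((-3*(-2) + 3) - 5*4*0*F(V(3 - 1*1, 0), 0))) = -64*(59 - ((-3*(-2) + 3) - 5*4*0*6*0)) = -64*(59 - ((6 + 3) - 0*0)) = -64*(59 - (9 - 5*0)) = -64*(59 - (9 + 0)) = -64*(59 - 1*9) = -64*(59 - 9) = -64*50 = -3200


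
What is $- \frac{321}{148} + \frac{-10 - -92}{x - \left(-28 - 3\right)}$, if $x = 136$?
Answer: $- \frac{41471}{24716} \approx -1.6779$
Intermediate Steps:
$- \frac{321}{148} + \frac{-10 - -92}{x - \left(-28 - 3\right)} = - \frac{321}{148} + \frac{-10 - -92}{136 - \left(-28 - 3\right)} = \left(-321\right) \frac{1}{148} + \frac{-10 + 92}{136 - -31} = - \frac{321}{148} + \frac{82}{136 + 31} = - \frac{321}{148} + \frac{82}{167} = - \frac{41471}{24716}$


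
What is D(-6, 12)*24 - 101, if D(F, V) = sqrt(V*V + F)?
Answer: -101 + 24*sqrt(138) ≈ 180.94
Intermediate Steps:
D(F, V) = sqrt(F + V**2) (D(F, V) = sqrt(V**2 + F) = sqrt(F + V**2))
D(-6, 12)*24 - 101 = sqrt(-6 + 12**2)*24 - 101 = sqrt(-6 + 144)*24 - 101 = sqrt(138)*24 - 101 = 24*sqrt(138) - 101 = -101 + 24*sqrt(138)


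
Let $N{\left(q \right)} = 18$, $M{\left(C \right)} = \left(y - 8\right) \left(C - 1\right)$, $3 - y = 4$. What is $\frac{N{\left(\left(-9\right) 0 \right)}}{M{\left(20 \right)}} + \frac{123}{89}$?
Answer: $\frac{2159}{1691} \approx 1.2768$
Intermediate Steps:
$y = -1$ ($y = 3 - 4 = -1$)
$M{\left(C \right)} = 9 - 9 C$ ($M{\left(C \right)} = \left(-1 - 8\right) \left(C - 1\right) = - 9 \left(-1 + C\right) = 9 - 9 C$)
$\frac{N{\left(\left(-9\right) 0 \right)}}{M{\left(20 \right)}} + \frac{123}{89} = \frac{18}{9 - 180} + \frac{123}{89} = \frac{18}{9 - 180} + 123 \cdot \frac{1}{89} = \frac{18}{-171} + \frac{123}{89} = 18 \left(- \frac{1}{171}\right) + \frac{123}{89} = - \frac{2}{19} + \frac{123}{89} = \frac{2159}{1691}$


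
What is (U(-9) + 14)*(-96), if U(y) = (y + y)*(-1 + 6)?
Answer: 7296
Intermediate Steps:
U(y) = 10*y (U(y) = (2*y)*5 = 10*y)
(U(-9) + 14)*(-96) = (10*(-9) + 14)*(-96) = (-90 + 14)*(-96) = -76*(-96) = 7296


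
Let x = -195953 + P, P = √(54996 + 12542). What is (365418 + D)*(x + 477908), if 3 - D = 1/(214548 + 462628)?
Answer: 69770985923890725/677176 + 247454331095*√67538/677176 ≈ 1.0313e+11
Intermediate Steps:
P = √67538 ≈ 259.88
D = 2031527/677176 (D = 3 - 1/(214548 + 462628) = 3 - 1/677176 = 2031527/677176 ≈ 3.0000)
x = -195953 + √67538 ≈ -1.9569e+5
(365418 + D)*(x + 477908) = (365418 + 2031527/677176)*((-195953 + √67538) + 477908) = 247454331095*(281955 + √67538)/677176 = 69770985923890725/677176 + 247454331095*√67538/677176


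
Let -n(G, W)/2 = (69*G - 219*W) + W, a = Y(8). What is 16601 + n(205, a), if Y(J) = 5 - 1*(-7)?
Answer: -6457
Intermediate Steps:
Y(J) = 12 (Y(J) = 5 + 7 = 12)
a = 12
n(G, W) = -138*G + 436*W (n(G, W) = -2*((69*G - 219*W) + W) = -2*((-219*W + 69*G) + W) = -2*(-218*W + 69*G) = -138*G + 436*W)
16601 + n(205, a) = 16601 + (-138*205 + 436*12) = 16601 + (-28290 + 5232) = 16601 - 23058 = -6457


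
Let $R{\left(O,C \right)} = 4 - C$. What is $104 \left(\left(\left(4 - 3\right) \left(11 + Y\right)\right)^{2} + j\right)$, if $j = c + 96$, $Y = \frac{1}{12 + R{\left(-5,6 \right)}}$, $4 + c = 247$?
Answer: $\frac{1201746}{25} \approx 48070.0$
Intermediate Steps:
$c = 243$ ($c = -4 + 247 = 243$)
$Y = \frac{1}{10}$ ($Y = \frac{1}{12 + \left(4 - 6\right)} = \frac{1}{12 - 2} = \frac{1}{10} \approx 0.1$)
$j = 339$ ($j = 243 + 96 = 339$)
$104 \left(\left(\left(4 - 3\right) \left(11 + Y\right)\right)^{2} + j\right) = 104 \left(\left(\left(4 - 3\right) \left(11 + \frac{1}{10}\right)\right)^{2} + 339\right) = 104 \left(\left(1 \cdot \frac{111}{10}\right)^{2} + 339\right) = 104 \left(\left(\frac{111}{10}\right)^{2} + 339\right) = 104 \left(\frac{12321}{100} + 339\right) = 104 \cdot \frac{46221}{100} = \frac{1201746}{25}$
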